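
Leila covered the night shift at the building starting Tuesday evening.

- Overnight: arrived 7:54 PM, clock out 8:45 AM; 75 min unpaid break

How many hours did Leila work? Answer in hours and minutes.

11 h 36 min

Overnight: 7:54 PM → midnight = 4 h 6 min; midnight → 8:45 AM = 8 h 45 min; span 12 h 51 min; less 75 min break → 11 h 36 min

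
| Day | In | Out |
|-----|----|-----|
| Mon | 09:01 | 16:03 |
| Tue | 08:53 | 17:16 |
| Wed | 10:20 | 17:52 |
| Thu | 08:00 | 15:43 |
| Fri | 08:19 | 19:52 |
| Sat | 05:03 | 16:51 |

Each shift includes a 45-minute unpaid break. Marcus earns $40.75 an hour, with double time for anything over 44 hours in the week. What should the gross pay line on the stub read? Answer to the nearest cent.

Mon: 09:01–16:03 = 7 h 2 min; less 45 min break → 6 h 17 min
Tue: 08:53–17:16 = 8 h 23 min; less 45 min break → 7 h 38 min
Wed: 10:20–17:52 = 7 h 32 min; less 45 min break → 6 h 47 min
Thu: 08:00–15:43 = 7 h 43 min; less 45 min break → 6 h 58 min
Fri: 08:19–19:52 = 11 h 33 min; less 45 min break → 10 h 48 min
Sat: 05:03–16:51 = 11 h 48 min; less 45 min break → 11 h 3 min
Total worked: 49 h 31 min = 2971 min.
Regular 44 h 0 min = 2640 min at $40.75/h; overtime 5 h 31 min = 331 min at $81.50/h.
Pay = (2640 × $40.75 + 331 × $81.50) ÷ 60 = $2242.61.

$2242.61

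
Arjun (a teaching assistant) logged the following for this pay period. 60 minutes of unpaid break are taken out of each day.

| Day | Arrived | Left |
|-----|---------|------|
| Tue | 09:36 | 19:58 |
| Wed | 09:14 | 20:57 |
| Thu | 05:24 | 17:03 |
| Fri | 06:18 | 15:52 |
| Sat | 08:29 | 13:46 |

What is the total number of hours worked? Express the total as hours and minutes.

43 h 35 min

Tue: 09:36–19:58 = 10 h 22 min; less 60 min break → 9 h 22 min
Wed: 09:14–20:57 = 11 h 43 min; less 60 min break → 10 h 43 min
Thu: 05:24–17:03 = 11 h 39 min; less 60 min break → 10 h 39 min
Fri: 06:18–15:52 = 9 h 34 min; less 60 min break → 8 h 34 min
Sat: 08:29–13:46 = 5 h 17 min; less 60 min break → 4 h 17 min
Total: 9 h 22 min + 10 h 43 min + 10 h 39 min + 8 h 34 min + 4 h 17 min = 43 h 35 min.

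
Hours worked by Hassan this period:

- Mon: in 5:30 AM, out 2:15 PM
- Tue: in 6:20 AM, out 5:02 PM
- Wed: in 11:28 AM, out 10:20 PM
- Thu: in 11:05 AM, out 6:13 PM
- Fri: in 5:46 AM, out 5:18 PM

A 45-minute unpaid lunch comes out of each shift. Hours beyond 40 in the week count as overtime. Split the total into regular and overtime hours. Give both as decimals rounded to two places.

Regular 40.00 hours, overtime 5.23 hours

Mon: 5:30 AM–2:15 PM = 8 h 45 min; less 45 min break → 8 h 0 min
Tue: 6:20 AM–5:02 PM = 10 h 42 min; less 45 min break → 9 h 57 min
Wed: 11:28 AM–10:20 PM = 10 h 52 min; less 45 min break → 10 h 7 min
Thu: 11:05 AM–6:13 PM = 7 h 8 min; less 45 min break → 6 h 23 min
Fri: 5:46 AM–5:18 PM = 11 h 32 min; less 45 min break → 10 h 47 min
Total worked: 45 h 14 min = 45.23 h.
Threshold 40 h → overtime 5 h 14 min, regular 40 h 0 min.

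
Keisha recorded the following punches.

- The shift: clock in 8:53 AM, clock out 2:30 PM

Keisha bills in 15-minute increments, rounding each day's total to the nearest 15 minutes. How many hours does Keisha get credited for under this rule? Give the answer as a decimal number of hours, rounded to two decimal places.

5.50 hours

The shift: 8:53 AM–2:30 PM = 5 h 37 min → rounds to 5 h 30 min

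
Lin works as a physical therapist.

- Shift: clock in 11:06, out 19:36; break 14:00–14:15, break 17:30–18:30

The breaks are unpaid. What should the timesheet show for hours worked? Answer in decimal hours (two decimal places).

7.25 hours

Shift: 11:06–19:36 = 8 h 30 min; less 75 min break → 7 h 15 min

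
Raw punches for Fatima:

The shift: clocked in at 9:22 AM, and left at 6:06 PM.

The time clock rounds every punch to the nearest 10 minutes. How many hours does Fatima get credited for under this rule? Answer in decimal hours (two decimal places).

The shift: in 9:22 AM→9:20 AM, out 6:06 PM→6:10 PM; 8 h 50 min

8.83 hours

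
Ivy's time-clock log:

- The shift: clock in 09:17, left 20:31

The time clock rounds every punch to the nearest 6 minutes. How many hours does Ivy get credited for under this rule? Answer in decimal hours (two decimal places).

11.20 hours

The shift: in 09:17→09:18, out 20:31→20:30; 11 h 12 min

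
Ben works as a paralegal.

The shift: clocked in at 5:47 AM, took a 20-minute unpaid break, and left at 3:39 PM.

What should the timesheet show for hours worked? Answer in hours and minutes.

The shift: 5:47 AM–3:39 PM = 9 h 52 min; less 20 min break → 9 h 32 min

9 h 32 min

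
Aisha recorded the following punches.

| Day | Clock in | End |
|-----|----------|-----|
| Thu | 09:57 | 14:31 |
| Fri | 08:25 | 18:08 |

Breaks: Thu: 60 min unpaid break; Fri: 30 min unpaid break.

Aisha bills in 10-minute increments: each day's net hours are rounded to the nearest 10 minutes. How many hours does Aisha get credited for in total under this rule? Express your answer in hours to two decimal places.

12.67 hours

Thu: 09:57–14:31 = 4 h 34 min − 60 min = 3 h 34 min → rounds to 3 h 30 min
Fri: 08:25–18:08 = 9 h 43 min − 30 min = 9 h 13 min → rounds to 9 h 10 min
Total credited: 12 h 40 min.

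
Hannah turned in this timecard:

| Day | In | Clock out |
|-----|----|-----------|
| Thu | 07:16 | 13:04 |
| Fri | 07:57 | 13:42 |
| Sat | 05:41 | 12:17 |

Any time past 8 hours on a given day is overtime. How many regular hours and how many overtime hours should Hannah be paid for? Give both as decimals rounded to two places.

Thu: 07:16–13:04 = 5 h 48 min
Fri: 07:57–13:42 = 5 h 45 min
Sat: 05:41–12:17 = 6 h 36 min
Thu reg 5 h 48 min / OT 0 h 0 min; Fri reg 5 h 45 min / OT 0 h 0 min; Sat reg 6 h 36 min / OT 0 h 0 min.
Totals: regular 18 h 9 min, overtime 0 h 0 min.

Regular 18.15 hours, overtime 0.00 hours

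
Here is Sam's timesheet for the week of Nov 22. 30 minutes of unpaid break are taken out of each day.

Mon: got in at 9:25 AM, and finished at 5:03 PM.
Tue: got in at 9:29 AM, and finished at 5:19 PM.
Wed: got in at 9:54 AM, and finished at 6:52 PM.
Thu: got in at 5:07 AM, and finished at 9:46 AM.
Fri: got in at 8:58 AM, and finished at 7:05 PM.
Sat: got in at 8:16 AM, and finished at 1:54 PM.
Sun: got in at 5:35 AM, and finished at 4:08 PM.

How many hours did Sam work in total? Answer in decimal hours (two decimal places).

Mon: 9:25 AM–5:03 PM = 7 h 38 min; less 30 min break → 7 h 8 min
Tue: 9:29 AM–5:19 PM = 7 h 50 min; less 30 min break → 7 h 20 min
Wed: 9:54 AM–6:52 PM = 8 h 58 min; less 30 min break → 8 h 28 min
Thu: 5:07 AM–9:46 AM = 4 h 39 min; less 30 min break → 4 h 9 min
Fri: 8:58 AM–7:05 PM = 10 h 7 min; less 30 min break → 9 h 37 min
Sat: 8:16 AM–1:54 PM = 5 h 38 min; less 30 min break → 5 h 8 min
Sun: 5:35 AM–4:08 PM = 10 h 33 min; less 30 min break → 10 h 3 min
Total: 7 h 8 min + 7 h 20 min + 8 h 28 min + 4 h 9 min + 9 h 37 min + 5 h 8 min + 10 h 3 min = 51 h 53 min.

51.88 hours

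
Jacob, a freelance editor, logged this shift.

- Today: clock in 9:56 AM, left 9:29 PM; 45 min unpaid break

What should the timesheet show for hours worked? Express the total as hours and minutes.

Today: 9:56 AM–9:29 PM = 11 h 33 min; less 45 min break → 10 h 48 min

10 h 48 min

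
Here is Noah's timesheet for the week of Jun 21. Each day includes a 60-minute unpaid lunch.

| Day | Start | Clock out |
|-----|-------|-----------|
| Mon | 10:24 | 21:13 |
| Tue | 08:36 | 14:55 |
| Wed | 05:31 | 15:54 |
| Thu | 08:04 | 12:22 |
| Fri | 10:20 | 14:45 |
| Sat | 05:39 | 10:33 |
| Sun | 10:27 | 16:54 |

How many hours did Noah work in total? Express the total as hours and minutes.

Mon: 10:24–21:13 = 10 h 49 min; less 60 min break → 9 h 49 min
Tue: 08:36–14:55 = 6 h 19 min; less 60 min break → 5 h 19 min
Wed: 05:31–15:54 = 10 h 23 min; less 60 min break → 9 h 23 min
Thu: 08:04–12:22 = 4 h 18 min; less 60 min break → 3 h 18 min
Fri: 10:20–14:45 = 4 h 25 min; less 60 min break → 3 h 25 min
Sat: 05:39–10:33 = 4 h 54 min; less 60 min break → 3 h 54 min
Sun: 10:27–16:54 = 6 h 27 min; less 60 min break → 5 h 27 min
Total: 9 h 49 min + 5 h 19 min + 9 h 23 min + 3 h 18 min + 3 h 25 min + 3 h 54 min + 5 h 27 min = 40 h 35 min.

40 h 35 min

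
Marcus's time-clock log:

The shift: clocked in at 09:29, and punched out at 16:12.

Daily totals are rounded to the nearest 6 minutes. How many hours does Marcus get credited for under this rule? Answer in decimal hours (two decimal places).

6.70 hours

The shift: 09:29–16:12 = 6 h 43 min → rounds to 6 h 42 min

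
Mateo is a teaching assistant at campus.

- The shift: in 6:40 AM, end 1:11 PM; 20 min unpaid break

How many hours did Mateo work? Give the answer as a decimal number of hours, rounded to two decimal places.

The shift: 6:40 AM–1:11 PM = 6 h 31 min; less 20 min break → 6 h 11 min

6.18 hours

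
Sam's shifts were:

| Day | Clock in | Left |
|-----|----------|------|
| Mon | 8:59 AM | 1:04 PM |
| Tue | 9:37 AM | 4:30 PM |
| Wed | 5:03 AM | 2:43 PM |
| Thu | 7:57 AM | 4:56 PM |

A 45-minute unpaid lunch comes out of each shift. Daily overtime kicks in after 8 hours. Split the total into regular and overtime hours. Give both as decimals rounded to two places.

Mon: 8:59 AM–1:04 PM = 4 h 5 min; less 45 min break → 3 h 20 min
Tue: 9:37 AM–4:30 PM = 6 h 53 min; less 45 min break → 6 h 8 min
Wed: 5:03 AM–2:43 PM = 9 h 40 min; less 45 min break → 8 h 55 min
Thu: 7:57 AM–4:56 PM = 8 h 59 min; less 45 min break → 8 h 14 min
Mon reg 3 h 20 min / OT 0 h 0 min; Tue reg 6 h 8 min / OT 0 h 0 min; Wed reg 8 h 0 min / OT 0 h 55 min; Thu reg 8 h 0 min / OT 0 h 14 min.
Totals: regular 25 h 28 min, overtime 1 h 9 min.

Regular 25.47 hours, overtime 1.15 hours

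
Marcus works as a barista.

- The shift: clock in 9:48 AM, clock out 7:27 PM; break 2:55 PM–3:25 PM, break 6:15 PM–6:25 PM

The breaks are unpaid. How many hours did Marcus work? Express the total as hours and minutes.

8 h 59 min

The shift: 9:48 AM–7:27 PM = 9 h 39 min; less 40 min break → 8 h 59 min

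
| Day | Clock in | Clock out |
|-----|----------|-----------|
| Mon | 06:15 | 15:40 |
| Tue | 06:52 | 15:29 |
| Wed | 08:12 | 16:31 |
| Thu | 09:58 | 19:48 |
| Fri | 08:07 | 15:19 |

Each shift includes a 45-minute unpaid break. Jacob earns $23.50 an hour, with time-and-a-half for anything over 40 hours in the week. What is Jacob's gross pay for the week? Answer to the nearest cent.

Mon: 06:15–15:40 = 9 h 25 min; less 45 min break → 8 h 40 min
Tue: 06:52–15:29 = 8 h 37 min; less 45 min break → 7 h 52 min
Wed: 08:12–16:31 = 8 h 19 min; less 45 min break → 7 h 34 min
Thu: 09:58–19:48 = 9 h 50 min; less 45 min break → 9 h 5 min
Fri: 08:07–15:19 = 7 h 12 min; less 45 min break → 6 h 27 min
Total worked: 39 h 38 min = 2378 min.
Regular 39 h 38 min = 2378 min at $23.50/h; overtime 0 h 0 min = 0 min at $35.25/h.
Pay = (2378 × $23.50 + 0 × $35.25) ÷ 60 = $931.38.

$931.38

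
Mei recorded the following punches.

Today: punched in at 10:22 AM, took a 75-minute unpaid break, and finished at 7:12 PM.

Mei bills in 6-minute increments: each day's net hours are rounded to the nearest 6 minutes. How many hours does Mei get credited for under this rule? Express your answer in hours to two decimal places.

7.60 hours

Today: 10:22 AM–7:12 PM = 8 h 50 min − 75 min = 7 h 35 min → rounds to 7 h 36 min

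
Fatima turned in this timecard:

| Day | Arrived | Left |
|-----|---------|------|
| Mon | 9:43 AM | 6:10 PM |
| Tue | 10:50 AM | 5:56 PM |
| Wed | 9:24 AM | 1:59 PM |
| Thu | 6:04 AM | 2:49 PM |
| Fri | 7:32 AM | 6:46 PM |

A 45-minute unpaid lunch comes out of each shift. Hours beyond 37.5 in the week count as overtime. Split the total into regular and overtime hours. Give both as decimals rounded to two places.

Mon: 9:43 AM–6:10 PM = 8 h 27 min; less 45 min break → 7 h 42 min
Tue: 10:50 AM–5:56 PM = 7 h 6 min; less 45 min break → 6 h 21 min
Wed: 9:24 AM–1:59 PM = 4 h 35 min; less 45 min break → 3 h 50 min
Thu: 6:04 AM–2:49 PM = 8 h 45 min; less 45 min break → 8 h 0 min
Fri: 7:32 AM–6:46 PM = 11 h 14 min; less 45 min break → 10 h 29 min
Total worked: 36 h 22 min = 36.37 h.
Threshold 37.5 h → overtime 0 h 0 min, regular 36 h 22 min.

Regular 36.37 hours, overtime 0.00 hours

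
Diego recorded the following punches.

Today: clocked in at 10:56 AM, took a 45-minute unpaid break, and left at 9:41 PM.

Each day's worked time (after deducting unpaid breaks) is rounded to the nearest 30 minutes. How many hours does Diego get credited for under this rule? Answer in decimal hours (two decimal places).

10.00 hours

Today: 10:56 AM–9:41 PM = 10 h 45 min − 45 min = 10 h 0 min → rounds to 10 h 0 min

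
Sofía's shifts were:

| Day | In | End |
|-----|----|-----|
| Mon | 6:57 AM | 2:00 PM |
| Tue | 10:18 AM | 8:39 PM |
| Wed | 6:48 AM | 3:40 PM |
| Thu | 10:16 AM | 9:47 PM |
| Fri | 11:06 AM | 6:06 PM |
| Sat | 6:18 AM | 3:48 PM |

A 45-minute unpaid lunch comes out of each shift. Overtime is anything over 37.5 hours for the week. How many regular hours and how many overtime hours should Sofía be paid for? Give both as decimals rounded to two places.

Mon: 6:57 AM–2:00 PM = 7 h 3 min; less 45 min break → 6 h 18 min
Tue: 10:18 AM–8:39 PM = 10 h 21 min; less 45 min break → 9 h 36 min
Wed: 6:48 AM–3:40 PM = 8 h 52 min; less 45 min break → 8 h 7 min
Thu: 10:16 AM–9:47 PM = 11 h 31 min; less 45 min break → 10 h 46 min
Fri: 11:06 AM–6:06 PM = 7 h 0 min; less 45 min break → 6 h 15 min
Sat: 6:18 AM–3:48 PM = 9 h 30 min; less 45 min break → 8 h 45 min
Total worked: 49 h 47 min = 49.78 h.
Threshold 37.5 h → overtime 12 h 17 min, regular 37 h 30 min.

Regular 37.50 hours, overtime 12.28 hours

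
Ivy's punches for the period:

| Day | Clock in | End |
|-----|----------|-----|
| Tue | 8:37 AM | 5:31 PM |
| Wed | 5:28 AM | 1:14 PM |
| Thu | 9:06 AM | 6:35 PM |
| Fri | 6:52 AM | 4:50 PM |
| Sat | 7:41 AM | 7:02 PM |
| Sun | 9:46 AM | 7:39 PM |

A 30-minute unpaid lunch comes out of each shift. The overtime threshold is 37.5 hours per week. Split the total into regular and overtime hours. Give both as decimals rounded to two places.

Tue: 8:37 AM–5:31 PM = 8 h 54 min; less 30 min break → 8 h 24 min
Wed: 5:28 AM–1:14 PM = 7 h 46 min; less 30 min break → 7 h 16 min
Thu: 9:06 AM–6:35 PM = 9 h 29 min; less 30 min break → 8 h 59 min
Fri: 6:52 AM–4:50 PM = 9 h 58 min; less 30 min break → 9 h 28 min
Sat: 7:41 AM–7:02 PM = 11 h 21 min; less 30 min break → 10 h 51 min
Sun: 9:46 AM–7:39 PM = 9 h 53 min; less 30 min break → 9 h 23 min
Total worked: 54 h 21 min = 54.35 h.
Threshold 37.5 h → overtime 16 h 51 min, regular 37 h 30 min.

Regular 37.50 hours, overtime 16.85 hours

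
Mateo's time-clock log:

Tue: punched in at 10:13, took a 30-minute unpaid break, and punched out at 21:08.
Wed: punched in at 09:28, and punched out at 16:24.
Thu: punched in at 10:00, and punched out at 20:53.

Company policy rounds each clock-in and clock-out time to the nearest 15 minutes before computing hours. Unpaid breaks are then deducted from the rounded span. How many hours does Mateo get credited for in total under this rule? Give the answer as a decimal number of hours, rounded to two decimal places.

28.50 hours

Tue: in 10:13→10:15, out 21:08→21:15; 11 h 0 min − 30 min = 10 h 30 min
Wed: in 09:28→09:30, out 16:24→16:30; 7 h 0 min
Thu: in 10:00→10:00, out 20:53→21:00; 11 h 0 min
Total credited: 28 h 30 min.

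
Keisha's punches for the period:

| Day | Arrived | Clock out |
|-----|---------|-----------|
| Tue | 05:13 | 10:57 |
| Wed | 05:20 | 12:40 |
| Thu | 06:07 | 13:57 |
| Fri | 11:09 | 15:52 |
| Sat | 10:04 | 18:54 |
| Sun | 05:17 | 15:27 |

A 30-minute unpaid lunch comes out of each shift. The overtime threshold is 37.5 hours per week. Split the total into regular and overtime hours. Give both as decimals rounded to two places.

Regular 37.50 hours, overtime 4.12 hours

Tue: 05:13–10:57 = 5 h 44 min; less 30 min break → 5 h 14 min
Wed: 05:20–12:40 = 7 h 20 min; less 30 min break → 6 h 50 min
Thu: 06:07–13:57 = 7 h 50 min; less 30 min break → 7 h 20 min
Fri: 11:09–15:52 = 4 h 43 min; less 30 min break → 4 h 13 min
Sat: 10:04–18:54 = 8 h 50 min; less 30 min break → 8 h 20 min
Sun: 05:17–15:27 = 10 h 10 min; less 30 min break → 9 h 40 min
Total worked: 41 h 37 min = 41.62 h.
Threshold 37.5 h → overtime 4 h 7 min, regular 37 h 30 min.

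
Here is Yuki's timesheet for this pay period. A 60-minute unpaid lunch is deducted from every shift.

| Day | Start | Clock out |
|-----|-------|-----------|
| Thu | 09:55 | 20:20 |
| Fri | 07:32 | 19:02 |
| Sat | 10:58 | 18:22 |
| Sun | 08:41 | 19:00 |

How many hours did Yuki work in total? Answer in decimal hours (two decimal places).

35.63 hours

Thu: 09:55–20:20 = 10 h 25 min; less 60 min break → 9 h 25 min
Fri: 07:32–19:02 = 11 h 30 min; less 60 min break → 10 h 30 min
Sat: 10:58–18:22 = 7 h 24 min; less 60 min break → 6 h 24 min
Sun: 08:41–19:00 = 10 h 19 min; less 60 min break → 9 h 19 min
Total: 9 h 25 min + 10 h 30 min + 6 h 24 min + 9 h 19 min = 35 h 38 min.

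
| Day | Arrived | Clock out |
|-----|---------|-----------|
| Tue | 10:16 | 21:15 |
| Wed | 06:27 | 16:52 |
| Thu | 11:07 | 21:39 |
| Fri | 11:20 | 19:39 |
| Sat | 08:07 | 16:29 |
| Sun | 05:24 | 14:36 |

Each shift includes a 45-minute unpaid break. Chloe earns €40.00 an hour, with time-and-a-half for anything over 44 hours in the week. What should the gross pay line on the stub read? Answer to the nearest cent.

€2319.00

Tue: 10:16–21:15 = 10 h 59 min; less 45 min break → 10 h 14 min
Wed: 06:27–16:52 = 10 h 25 min; less 45 min break → 9 h 40 min
Thu: 11:07–21:39 = 10 h 32 min; less 45 min break → 9 h 47 min
Fri: 11:20–19:39 = 8 h 19 min; less 45 min break → 7 h 34 min
Sat: 08:07–16:29 = 8 h 22 min; less 45 min break → 7 h 37 min
Sun: 05:24–14:36 = 9 h 12 min; less 45 min break → 8 h 27 min
Total worked: 53 h 19 min = 3199 min.
Regular 44 h 0 min = 2640 min at €40.00/h; overtime 9 h 19 min = 559 min at €60.00/h.
Pay = (2640 × €40.00 + 559 × €60.00) ÷ 60 = €2319.00.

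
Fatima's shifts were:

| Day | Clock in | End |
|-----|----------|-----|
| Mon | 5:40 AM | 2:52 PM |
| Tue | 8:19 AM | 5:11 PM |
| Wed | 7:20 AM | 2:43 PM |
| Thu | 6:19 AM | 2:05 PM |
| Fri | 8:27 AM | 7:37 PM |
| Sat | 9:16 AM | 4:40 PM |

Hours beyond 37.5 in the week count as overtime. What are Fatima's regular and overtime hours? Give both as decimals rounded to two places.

Regular 37.50 hours, overtime 14.28 hours

Mon: 5:40 AM–2:52 PM = 9 h 12 min
Tue: 8:19 AM–5:11 PM = 8 h 52 min
Wed: 7:20 AM–2:43 PM = 7 h 23 min
Thu: 6:19 AM–2:05 PM = 7 h 46 min
Fri: 8:27 AM–7:37 PM = 11 h 10 min
Sat: 9:16 AM–4:40 PM = 7 h 24 min
Total worked: 51 h 47 min = 51.78 h.
Threshold 37.5 h → overtime 14 h 17 min, regular 37 h 30 min.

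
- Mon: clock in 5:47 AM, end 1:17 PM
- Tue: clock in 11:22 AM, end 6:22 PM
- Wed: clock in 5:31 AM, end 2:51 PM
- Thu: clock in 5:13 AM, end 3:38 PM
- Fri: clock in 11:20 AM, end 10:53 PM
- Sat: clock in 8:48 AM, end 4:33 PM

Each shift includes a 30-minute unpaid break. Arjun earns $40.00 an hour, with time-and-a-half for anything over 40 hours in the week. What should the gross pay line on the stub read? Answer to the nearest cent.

$2233.00

Mon: 5:47 AM–1:17 PM = 7 h 30 min; less 30 min break → 7 h 0 min
Tue: 11:22 AM–6:22 PM = 7 h 0 min; less 30 min break → 6 h 30 min
Wed: 5:31 AM–2:51 PM = 9 h 20 min; less 30 min break → 8 h 50 min
Thu: 5:13 AM–3:38 PM = 10 h 25 min; less 30 min break → 9 h 55 min
Fri: 11:20 AM–10:53 PM = 11 h 33 min; less 30 min break → 11 h 3 min
Sat: 8:48 AM–4:33 PM = 7 h 45 min; less 30 min break → 7 h 15 min
Total worked: 50 h 33 min = 3033 min.
Regular 40 h 0 min = 2400 min at $40.00/h; overtime 10 h 33 min = 633 min at $60.00/h.
Pay = (2400 × $40.00 + 633 × $60.00) ÷ 60 = $2233.00.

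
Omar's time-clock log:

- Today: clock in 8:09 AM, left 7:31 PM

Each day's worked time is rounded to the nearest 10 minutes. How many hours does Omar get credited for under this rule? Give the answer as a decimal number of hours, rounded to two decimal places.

11.33 hours

Today: 8:09 AM–7:31 PM = 11 h 22 min → rounds to 11 h 20 min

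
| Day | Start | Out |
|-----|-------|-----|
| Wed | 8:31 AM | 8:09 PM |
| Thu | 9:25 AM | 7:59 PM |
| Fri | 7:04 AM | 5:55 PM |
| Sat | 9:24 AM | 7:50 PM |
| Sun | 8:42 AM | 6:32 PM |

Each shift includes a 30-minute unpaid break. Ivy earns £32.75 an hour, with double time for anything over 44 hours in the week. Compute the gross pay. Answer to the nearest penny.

Wed: 8:31 AM–8:09 PM = 11 h 38 min; less 30 min break → 11 h 8 min
Thu: 9:25 AM–7:59 PM = 10 h 34 min; less 30 min break → 10 h 4 min
Fri: 7:04 AM–5:55 PM = 10 h 51 min; less 30 min break → 10 h 21 min
Sat: 9:24 AM–7:50 PM = 10 h 26 min; less 30 min break → 9 h 56 min
Sun: 8:42 AM–6:32 PM = 9 h 50 min; less 30 min break → 9 h 20 min
Total worked: 50 h 49 min = 3049 min.
Regular 44 h 0 min = 2640 min at £32.75/h; overtime 6 h 49 min = 409 min at £65.50/h.
Pay = (2640 × £32.75 + 409 × £65.50) ÷ 60 = £1887.49.

£1887.49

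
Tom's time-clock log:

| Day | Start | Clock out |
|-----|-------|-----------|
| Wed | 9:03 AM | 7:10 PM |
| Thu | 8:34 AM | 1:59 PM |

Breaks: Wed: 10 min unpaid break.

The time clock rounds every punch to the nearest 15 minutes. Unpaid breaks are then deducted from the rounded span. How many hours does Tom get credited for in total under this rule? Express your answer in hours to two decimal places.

Wed: in 9:03 AM→9:00 AM, out 7:10 PM→7:15 PM; 10 h 15 min − 10 min = 10 h 5 min
Thu: in 8:34 AM→8:30 AM, out 1:59 PM→2:00 PM; 5 h 30 min
Total credited: 15 h 35 min.

15.58 hours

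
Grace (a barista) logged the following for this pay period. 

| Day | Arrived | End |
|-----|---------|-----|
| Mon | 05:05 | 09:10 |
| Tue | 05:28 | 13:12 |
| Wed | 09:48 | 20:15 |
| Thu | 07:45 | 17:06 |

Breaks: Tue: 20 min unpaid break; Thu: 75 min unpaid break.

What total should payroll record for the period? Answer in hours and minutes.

30 h 2 min

Mon: 05:05–09:10 = 4 h 5 min
Tue: 05:28–13:12 = 7 h 44 min; less 20 min break → 7 h 24 min
Wed: 09:48–20:15 = 10 h 27 min
Thu: 07:45–17:06 = 9 h 21 min; less 75 min break → 8 h 6 min
Total: 4 h 5 min + 7 h 24 min + 10 h 27 min + 8 h 6 min = 30 h 2 min.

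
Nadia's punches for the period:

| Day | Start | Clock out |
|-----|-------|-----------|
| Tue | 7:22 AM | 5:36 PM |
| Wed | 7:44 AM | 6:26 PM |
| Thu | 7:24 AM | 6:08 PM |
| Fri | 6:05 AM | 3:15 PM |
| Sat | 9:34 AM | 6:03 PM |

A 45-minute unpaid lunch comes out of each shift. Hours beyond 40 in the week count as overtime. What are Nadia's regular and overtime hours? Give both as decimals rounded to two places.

Regular 40.00 hours, overtime 5.57 hours

Tue: 7:22 AM–5:36 PM = 10 h 14 min; less 45 min break → 9 h 29 min
Wed: 7:44 AM–6:26 PM = 10 h 42 min; less 45 min break → 9 h 57 min
Thu: 7:24 AM–6:08 PM = 10 h 44 min; less 45 min break → 9 h 59 min
Fri: 6:05 AM–3:15 PM = 9 h 10 min; less 45 min break → 8 h 25 min
Sat: 9:34 AM–6:03 PM = 8 h 29 min; less 45 min break → 7 h 44 min
Total worked: 45 h 34 min = 45.57 h.
Threshold 40 h → overtime 5 h 34 min, regular 40 h 0 min.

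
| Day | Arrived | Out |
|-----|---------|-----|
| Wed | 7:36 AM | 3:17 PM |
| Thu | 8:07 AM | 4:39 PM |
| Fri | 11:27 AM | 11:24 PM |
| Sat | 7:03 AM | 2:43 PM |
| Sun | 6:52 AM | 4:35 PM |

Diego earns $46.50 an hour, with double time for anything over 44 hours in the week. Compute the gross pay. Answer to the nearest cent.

Wed: 7:36 AM–3:17 PM = 7 h 41 min
Thu: 8:07 AM–4:39 PM = 8 h 32 min
Fri: 11:27 AM–11:24 PM = 11 h 57 min
Sat: 7:03 AM–2:43 PM = 7 h 40 min
Sun: 6:52 AM–4:35 PM = 9 h 43 min
Total worked: 45 h 33 min = 2733 min.
Regular 44 h 0 min = 2640 min at $46.50/h; overtime 1 h 33 min = 93 min at $93.00/h.
Pay = (2640 × $46.50 + 93 × $93.00) ÷ 60 = $2190.15.

$2190.15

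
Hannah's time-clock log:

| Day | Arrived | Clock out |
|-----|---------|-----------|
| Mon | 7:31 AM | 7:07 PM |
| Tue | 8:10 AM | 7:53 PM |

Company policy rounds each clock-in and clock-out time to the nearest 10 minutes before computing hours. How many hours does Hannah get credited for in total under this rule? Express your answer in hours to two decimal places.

23.33 hours

Mon: in 7:31 AM→7:30 AM, out 7:07 PM→7:10 PM; 11 h 40 min
Tue: in 8:10 AM→8:10 AM, out 7:53 PM→7:50 PM; 11 h 40 min
Total credited: 23 h 20 min.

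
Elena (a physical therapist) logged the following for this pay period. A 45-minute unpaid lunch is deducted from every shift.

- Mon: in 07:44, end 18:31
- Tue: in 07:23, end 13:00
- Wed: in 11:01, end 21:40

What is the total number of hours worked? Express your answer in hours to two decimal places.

24.80 hours

Mon: 07:44–18:31 = 10 h 47 min; less 45 min break → 10 h 2 min
Tue: 07:23–13:00 = 5 h 37 min; less 45 min break → 4 h 52 min
Wed: 11:01–21:40 = 10 h 39 min; less 45 min break → 9 h 54 min
Total: 10 h 2 min + 4 h 52 min + 9 h 54 min = 24 h 48 min.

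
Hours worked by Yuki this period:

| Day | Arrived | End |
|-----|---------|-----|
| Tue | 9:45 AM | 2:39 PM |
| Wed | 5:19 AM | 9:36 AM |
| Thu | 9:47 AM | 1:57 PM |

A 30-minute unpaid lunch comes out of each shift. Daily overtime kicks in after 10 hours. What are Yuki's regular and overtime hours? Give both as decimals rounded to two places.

Tue: 9:45 AM–2:39 PM = 4 h 54 min; less 30 min break → 4 h 24 min
Wed: 5:19 AM–9:36 AM = 4 h 17 min; less 30 min break → 3 h 47 min
Thu: 9:47 AM–1:57 PM = 4 h 10 min; less 30 min break → 3 h 40 min
Tue reg 4 h 24 min / OT 0 h 0 min; Wed reg 3 h 47 min / OT 0 h 0 min; Thu reg 3 h 40 min / OT 0 h 0 min.
Totals: regular 11 h 51 min, overtime 0 h 0 min.

Regular 11.85 hours, overtime 0.00 hours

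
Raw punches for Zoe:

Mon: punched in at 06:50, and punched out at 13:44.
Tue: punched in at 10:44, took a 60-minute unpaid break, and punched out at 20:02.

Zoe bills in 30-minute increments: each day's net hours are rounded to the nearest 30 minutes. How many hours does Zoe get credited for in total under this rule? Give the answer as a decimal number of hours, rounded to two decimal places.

15.50 hours

Mon: 06:50–13:44 = 6 h 54 min → rounds to 7 h 0 min
Tue: 10:44–20:02 = 9 h 18 min − 60 min = 8 h 18 min → rounds to 8 h 30 min
Total credited: 15 h 30 min.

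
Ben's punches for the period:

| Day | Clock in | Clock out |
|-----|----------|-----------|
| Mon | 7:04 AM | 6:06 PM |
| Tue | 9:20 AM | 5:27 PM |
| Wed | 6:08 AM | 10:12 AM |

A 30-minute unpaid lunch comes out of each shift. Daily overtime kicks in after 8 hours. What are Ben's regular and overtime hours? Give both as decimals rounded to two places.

Regular 19.18 hours, overtime 2.53 hours

Mon: 7:04 AM–6:06 PM = 11 h 2 min; less 30 min break → 10 h 32 min
Tue: 9:20 AM–5:27 PM = 8 h 7 min; less 30 min break → 7 h 37 min
Wed: 6:08 AM–10:12 AM = 4 h 4 min; less 30 min break → 3 h 34 min
Mon reg 8 h 0 min / OT 2 h 32 min; Tue reg 7 h 37 min / OT 0 h 0 min; Wed reg 3 h 34 min / OT 0 h 0 min.
Totals: regular 19 h 11 min, overtime 2 h 32 min.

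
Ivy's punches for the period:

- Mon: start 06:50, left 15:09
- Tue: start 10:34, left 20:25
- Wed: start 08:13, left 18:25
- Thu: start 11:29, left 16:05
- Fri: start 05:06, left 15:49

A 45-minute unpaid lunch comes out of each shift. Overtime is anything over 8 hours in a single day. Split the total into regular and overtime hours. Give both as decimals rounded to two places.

Regular 35.42 hours, overtime 4.52 hours

Mon: 06:50–15:09 = 8 h 19 min; less 45 min break → 7 h 34 min
Tue: 10:34–20:25 = 9 h 51 min; less 45 min break → 9 h 6 min
Wed: 08:13–18:25 = 10 h 12 min; less 45 min break → 9 h 27 min
Thu: 11:29–16:05 = 4 h 36 min; less 45 min break → 3 h 51 min
Fri: 05:06–15:49 = 10 h 43 min; less 45 min break → 9 h 58 min
Mon reg 7 h 34 min / OT 0 h 0 min; Tue reg 8 h 0 min / OT 1 h 6 min; Wed reg 8 h 0 min / OT 1 h 27 min; Thu reg 3 h 51 min / OT 0 h 0 min; Fri reg 8 h 0 min / OT 1 h 58 min.
Totals: regular 35 h 25 min, overtime 4 h 31 min.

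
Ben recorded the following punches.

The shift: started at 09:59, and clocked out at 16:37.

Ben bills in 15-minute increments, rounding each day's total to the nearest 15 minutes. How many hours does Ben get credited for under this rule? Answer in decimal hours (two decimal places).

The shift: 09:59–16:37 = 6 h 38 min → rounds to 6 h 45 min

6.75 hours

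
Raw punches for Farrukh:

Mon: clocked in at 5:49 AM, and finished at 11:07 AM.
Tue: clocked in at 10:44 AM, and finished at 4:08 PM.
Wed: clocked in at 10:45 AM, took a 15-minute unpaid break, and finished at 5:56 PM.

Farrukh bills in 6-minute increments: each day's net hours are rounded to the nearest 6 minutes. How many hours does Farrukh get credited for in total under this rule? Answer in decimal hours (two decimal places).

Mon: 5:49 AM–11:07 AM = 5 h 18 min → rounds to 5 h 18 min
Tue: 10:44 AM–4:08 PM = 5 h 24 min → rounds to 5 h 24 min
Wed: 10:45 AM–5:56 PM = 7 h 11 min − 15 min = 6 h 56 min → rounds to 6 h 54 min
Total credited: 17 h 36 min.

17.60 hours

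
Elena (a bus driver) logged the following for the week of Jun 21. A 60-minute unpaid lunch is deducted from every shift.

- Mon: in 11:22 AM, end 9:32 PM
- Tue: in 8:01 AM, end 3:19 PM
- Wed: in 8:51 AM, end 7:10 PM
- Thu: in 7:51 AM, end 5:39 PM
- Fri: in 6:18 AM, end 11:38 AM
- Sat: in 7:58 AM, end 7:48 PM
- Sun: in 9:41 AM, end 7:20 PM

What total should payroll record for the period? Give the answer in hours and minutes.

57 h 24 min

Mon: 11:22 AM–9:32 PM = 10 h 10 min; less 60 min break → 9 h 10 min
Tue: 8:01 AM–3:19 PM = 7 h 18 min; less 60 min break → 6 h 18 min
Wed: 8:51 AM–7:10 PM = 10 h 19 min; less 60 min break → 9 h 19 min
Thu: 7:51 AM–5:39 PM = 9 h 48 min; less 60 min break → 8 h 48 min
Fri: 6:18 AM–11:38 AM = 5 h 20 min; less 60 min break → 4 h 20 min
Sat: 7:58 AM–7:48 PM = 11 h 50 min; less 60 min break → 10 h 50 min
Sun: 9:41 AM–7:20 PM = 9 h 39 min; less 60 min break → 8 h 39 min
Total: 9 h 10 min + 6 h 18 min + 9 h 19 min + 8 h 48 min + 4 h 20 min + 10 h 50 min + 8 h 39 min = 57 h 24 min.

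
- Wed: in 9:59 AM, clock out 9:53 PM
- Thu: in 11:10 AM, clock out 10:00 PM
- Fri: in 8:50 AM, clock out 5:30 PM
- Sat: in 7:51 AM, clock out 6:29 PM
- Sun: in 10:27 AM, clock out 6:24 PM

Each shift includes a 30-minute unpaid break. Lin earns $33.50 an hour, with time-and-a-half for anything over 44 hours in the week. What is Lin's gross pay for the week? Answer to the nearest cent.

Wed: 9:59 AM–9:53 PM = 11 h 54 min; less 30 min break → 11 h 24 min
Thu: 11:10 AM–10:00 PM = 10 h 50 min; less 30 min break → 10 h 20 min
Fri: 8:50 AM–5:30 PM = 8 h 40 min; less 30 min break → 8 h 10 min
Sat: 7:51 AM–6:29 PM = 10 h 38 min; less 30 min break → 10 h 8 min
Sun: 10:27 AM–6:24 PM = 7 h 57 min; less 30 min break → 7 h 27 min
Total worked: 47 h 29 min = 2849 min.
Regular 44 h 0 min = 2640 min at $33.50/h; overtime 3 h 29 min = 209 min at $50.25/h.
Pay = (2640 × $33.50 + 209 × $50.25) ÷ 60 = $1649.04.

$1649.04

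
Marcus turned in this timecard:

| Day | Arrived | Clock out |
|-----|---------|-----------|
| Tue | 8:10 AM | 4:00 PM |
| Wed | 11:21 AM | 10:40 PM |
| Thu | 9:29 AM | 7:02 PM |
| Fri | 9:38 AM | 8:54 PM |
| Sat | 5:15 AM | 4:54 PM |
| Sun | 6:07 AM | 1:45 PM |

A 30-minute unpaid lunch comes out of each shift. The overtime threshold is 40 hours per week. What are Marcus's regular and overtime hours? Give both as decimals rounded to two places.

Tue: 8:10 AM–4:00 PM = 7 h 50 min; less 30 min break → 7 h 20 min
Wed: 11:21 AM–10:40 PM = 11 h 19 min; less 30 min break → 10 h 49 min
Thu: 9:29 AM–7:02 PM = 9 h 33 min; less 30 min break → 9 h 3 min
Fri: 9:38 AM–8:54 PM = 11 h 16 min; less 30 min break → 10 h 46 min
Sat: 5:15 AM–4:54 PM = 11 h 39 min; less 30 min break → 11 h 9 min
Sun: 6:07 AM–1:45 PM = 7 h 38 min; less 30 min break → 7 h 8 min
Total worked: 56 h 15 min = 56.25 h.
Threshold 40 h → overtime 16 h 15 min, regular 40 h 0 min.

Regular 40.00 hours, overtime 16.25 hours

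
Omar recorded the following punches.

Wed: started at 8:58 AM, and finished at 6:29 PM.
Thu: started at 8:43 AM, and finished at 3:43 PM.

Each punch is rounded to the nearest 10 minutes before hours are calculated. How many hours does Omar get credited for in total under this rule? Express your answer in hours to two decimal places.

Wed: in 8:58 AM→9:00 AM, out 6:29 PM→6:30 PM; 9 h 30 min
Thu: in 8:43 AM→8:40 AM, out 3:43 PM→3:40 PM; 7 h 0 min
Total credited: 16 h 30 min.

16.50 hours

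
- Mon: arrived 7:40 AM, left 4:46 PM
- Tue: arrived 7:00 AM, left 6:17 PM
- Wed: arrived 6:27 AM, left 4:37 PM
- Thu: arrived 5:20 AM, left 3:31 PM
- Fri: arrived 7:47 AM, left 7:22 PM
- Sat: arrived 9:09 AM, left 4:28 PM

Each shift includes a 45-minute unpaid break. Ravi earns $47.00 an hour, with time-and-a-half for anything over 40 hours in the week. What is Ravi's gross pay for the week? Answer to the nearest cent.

$2946.90

Mon: 7:40 AM–4:46 PM = 9 h 6 min; less 45 min break → 8 h 21 min
Tue: 7:00 AM–6:17 PM = 11 h 17 min; less 45 min break → 10 h 32 min
Wed: 6:27 AM–4:37 PM = 10 h 10 min; less 45 min break → 9 h 25 min
Thu: 5:20 AM–3:31 PM = 10 h 11 min; less 45 min break → 9 h 26 min
Fri: 7:47 AM–7:22 PM = 11 h 35 min; less 45 min break → 10 h 50 min
Sat: 9:09 AM–4:28 PM = 7 h 19 min; less 45 min break → 6 h 34 min
Total worked: 55 h 8 min = 3308 min.
Regular 40 h 0 min = 2400 min at $47.00/h; overtime 15 h 8 min = 908 min at $70.50/h.
Pay = (2400 × $47.00 + 908 × $70.50) ÷ 60 = $2946.90.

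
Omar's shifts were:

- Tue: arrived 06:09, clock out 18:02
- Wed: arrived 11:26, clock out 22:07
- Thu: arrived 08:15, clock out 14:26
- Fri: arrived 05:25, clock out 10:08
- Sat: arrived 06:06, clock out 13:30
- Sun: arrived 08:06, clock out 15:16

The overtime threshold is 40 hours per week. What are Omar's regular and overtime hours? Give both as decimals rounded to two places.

Tue: 06:09–18:02 = 11 h 53 min
Wed: 11:26–22:07 = 10 h 41 min
Thu: 08:15–14:26 = 6 h 11 min
Fri: 05:25–10:08 = 4 h 43 min
Sat: 06:06–13:30 = 7 h 24 min
Sun: 08:06–15:16 = 7 h 10 min
Total worked: 48 h 2 min = 48.03 h.
Threshold 40 h → overtime 8 h 2 min, regular 40 h 0 min.

Regular 40.00 hours, overtime 8.03 hours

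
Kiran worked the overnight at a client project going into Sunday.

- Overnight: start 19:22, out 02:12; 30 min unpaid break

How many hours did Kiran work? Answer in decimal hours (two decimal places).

Overnight: 19:22 → midnight = 4 h 38 min; midnight → 02:12 = 2 h 12 min; span 6 h 50 min; less 30 min break → 6 h 20 min

6.33 hours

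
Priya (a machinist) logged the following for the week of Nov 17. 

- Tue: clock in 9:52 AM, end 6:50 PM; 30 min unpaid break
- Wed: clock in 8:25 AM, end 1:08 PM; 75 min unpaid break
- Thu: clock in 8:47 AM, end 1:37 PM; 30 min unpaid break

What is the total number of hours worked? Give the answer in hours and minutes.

16 h 16 min

Tue: 9:52 AM–6:50 PM = 8 h 58 min; less 30 min break → 8 h 28 min
Wed: 8:25 AM–1:08 PM = 4 h 43 min; less 75 min break → 3 h 28 min
Thu: 8:47 AM–1:37 PM = 4 h 50 min; less 30 min break → 4 h 20 min
Total: 8 h 28 min + 3 h 28 min + 4 h 20 min = 16 h 16 min.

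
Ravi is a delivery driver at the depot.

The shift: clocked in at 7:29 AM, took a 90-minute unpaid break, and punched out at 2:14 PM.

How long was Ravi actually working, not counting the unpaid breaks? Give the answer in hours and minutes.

5 h 15 min

The shift: 7:29 AM–2:14 PM = 6 h 45 min; less 90 min break → 5 h 15 min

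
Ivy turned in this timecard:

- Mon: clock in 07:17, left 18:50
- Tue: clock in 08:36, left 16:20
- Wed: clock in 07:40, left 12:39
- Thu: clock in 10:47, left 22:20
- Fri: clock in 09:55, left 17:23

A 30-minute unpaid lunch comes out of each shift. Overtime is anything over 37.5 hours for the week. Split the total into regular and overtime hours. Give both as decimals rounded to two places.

Regular 37.50 hours, overtime 3.28 hours

Mon: 07:17–18:50 = 11 h 33 min; less 30 min break → 11 h 3 min
Tue: 08:36–16:20 = 7 h 44 min; less 30 min break → 7 h 14 min
Wed: 07:40–12:39 = 4 h 59 min; less 30 min break → 4 h 29 min
Thu: 10:47–22:20 = 11 h 33 min; less 30 min break → 11 h 3 min
Fri: 09:55–17:23 = 7 h 28 min; less 30 min break → 6 h 58 min
Total worked: 40 h 47 min = 40.78 h.
Threshold 37.5 h → overtime 3 h 17 min, regular 37 h 30 min.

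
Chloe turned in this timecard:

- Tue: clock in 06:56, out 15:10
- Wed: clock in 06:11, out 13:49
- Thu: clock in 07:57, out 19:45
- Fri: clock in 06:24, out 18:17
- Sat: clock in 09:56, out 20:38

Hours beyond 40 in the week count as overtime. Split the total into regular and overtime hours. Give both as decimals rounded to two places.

Tue: 06:56–15:10 = 8 h 14 min
Wed: 06:11–13:49 = 7 h 38 min
Thu: 07:57–19:45 = 11 h 48 min
Fri: 06:24–18:17 = 11 h 53 min
Sat: 09:56–20:38 = 10 h 42 min
Total worked: 50 h 15 min = 50.25 h.
Threshold 40 h → overtime 10 h 15 min, regular 40 h 0 min.

Regular 40.00 hours, overtime 10.25 hours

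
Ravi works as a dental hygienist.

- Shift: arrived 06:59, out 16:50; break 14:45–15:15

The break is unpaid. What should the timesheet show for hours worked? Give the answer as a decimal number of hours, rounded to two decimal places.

Shift: 06:59–16:50 = 9 h 51 min; less 30 min break → 9 h 21 min

9.35 hours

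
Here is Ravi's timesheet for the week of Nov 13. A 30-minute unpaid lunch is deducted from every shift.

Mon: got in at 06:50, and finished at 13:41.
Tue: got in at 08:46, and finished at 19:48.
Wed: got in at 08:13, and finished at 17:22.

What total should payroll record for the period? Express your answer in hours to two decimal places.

25.53 hours

Mon: 06:50–13:41 = 6 h 51 min; less 30 min break → 6 h 21 min
Tue: 08:46–19:48 = 11 h 2 min; less 30 min break → 10 h 32 min
Wed: 08:13–17:22 = 9 h 9 min; less 30 min break → 8 h 39 min
Total: 6 h 21 min + 10 h 32 min + 8 h 39 min = 25 h 32 min.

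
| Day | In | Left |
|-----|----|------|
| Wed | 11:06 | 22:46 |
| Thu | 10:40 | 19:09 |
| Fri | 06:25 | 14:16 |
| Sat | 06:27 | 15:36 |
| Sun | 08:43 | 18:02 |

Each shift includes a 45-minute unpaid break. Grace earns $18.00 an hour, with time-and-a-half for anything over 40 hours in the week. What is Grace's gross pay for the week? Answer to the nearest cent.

Wed: 11:06–22:46 = 11 h 40 min; less 45 min break → 10 h 55 min
Thu: 10:40–19:09 = 8 h 29 min; less 45 min break → 7 h 44 min
Fri: 06:25–14:16 = 7 h 51 min; less 45 min break → 7 h 6 min
Sat: 06:27–15:36 = 9 h 9 min; less 45 min break → 8 h 24 min
Sun: 08:43–18:02 = 9 h 19 min; less 45 min break → 8 h 34 min
Total worked: 42 h 43 min = 2563 min.
Regular 40 h 0 min = 2400 min at $18.00/h; overtime 2 h 43 min = 163 min at $27.00/h.
Pay = (2400 × $18.00 + 163 × $27.00) ÷ 60 = $793.35.

$793.35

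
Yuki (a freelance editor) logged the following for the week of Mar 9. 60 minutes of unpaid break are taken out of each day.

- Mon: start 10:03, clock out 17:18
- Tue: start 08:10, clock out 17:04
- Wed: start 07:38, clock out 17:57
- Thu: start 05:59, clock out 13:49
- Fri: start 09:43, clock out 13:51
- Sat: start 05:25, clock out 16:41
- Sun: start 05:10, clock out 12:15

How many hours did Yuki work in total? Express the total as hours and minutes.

Mon: 10:03–17:18 = 7 h 15 min; less 60 min break → 6 h 15 min
Tue: 08:10–17:04 = 8 h 54 min; less 60 min break → 7 h 54 min
Wed: 07:38–17:57 = 10 h 19 min; less 60 min break → 9 h 19 min
Thu: 05:59–13:49 = 7 h 50 min; less 60 min break → 6 h 50 min
Fri: 09:43–13:51 = 4 h 8 min; less 60 min break → 3 h 8 min
Sat: 05:25–16:41 = 11 h 16 min; less 60 min break → 10 h 16 min
Sun: 05:10–12:15 = 7 h 5 min; less 60 min break → 6 h 5 min
Total: 6 h 15 min + 7 h 54 min + 9 h 19 min + 6 h 50 min + 3 h 8 min + 10 h 16 min + 6 h 5 min = 49 h 47 min.

49 h 47 min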